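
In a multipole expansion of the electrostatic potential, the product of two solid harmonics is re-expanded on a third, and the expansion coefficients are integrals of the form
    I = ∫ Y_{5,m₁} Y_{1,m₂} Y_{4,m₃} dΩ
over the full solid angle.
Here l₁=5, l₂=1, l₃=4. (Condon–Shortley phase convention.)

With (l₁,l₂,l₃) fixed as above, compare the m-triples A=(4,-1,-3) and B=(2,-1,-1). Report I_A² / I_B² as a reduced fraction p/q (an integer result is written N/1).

12/7

l's match ⇒ only the (l;m) 3-j factors differ between A and B.
A: triangle coeff Δ(5,1,4) = 1/495; Σ_t [0,0]: t=0:+1/10080 = 1/10080; (3j)²=4/55 [(5 1 4; 4 -1 -3)], sign=-1
B: triangle coeff Δ(5,1,4) = 1/495; Σ_t [0,0]: t=0:+1/1440 = 1/1440; (3j)²=7/165 [(5 1 4; 2 -1 -1)], sign=-1
I_A²/I_B² = (4/55)/(7/165) = 12/7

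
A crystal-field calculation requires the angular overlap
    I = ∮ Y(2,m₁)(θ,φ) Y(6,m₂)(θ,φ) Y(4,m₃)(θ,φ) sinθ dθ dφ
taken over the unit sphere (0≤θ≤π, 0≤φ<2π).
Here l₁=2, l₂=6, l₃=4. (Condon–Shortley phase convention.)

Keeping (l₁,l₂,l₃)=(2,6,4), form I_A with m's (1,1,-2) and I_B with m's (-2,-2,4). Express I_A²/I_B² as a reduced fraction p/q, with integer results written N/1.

Same 2,6,4: normalisation and zero-m 3j drop out of the ratio.
A: Δ: 4! 0! 8! / 13! → 1/6435; sum: t=1:−1/8640 = -1/8640; 3j²(2 6 4; 1 1 -2) = Δ·Π!·Σ² = 14/1287  (sign -1)
B: Δ: 4! 0! 8! / 13! → 1/6435; sum: t=4:+1/967680 = 1/967680; 3j²(2 6 4; -2 -2 4) = Δ·Π!·Σ² = 1/6435  (sign +1)
I_A²/I_B² = (14/1287)/(1/6435) = 70/1

70/1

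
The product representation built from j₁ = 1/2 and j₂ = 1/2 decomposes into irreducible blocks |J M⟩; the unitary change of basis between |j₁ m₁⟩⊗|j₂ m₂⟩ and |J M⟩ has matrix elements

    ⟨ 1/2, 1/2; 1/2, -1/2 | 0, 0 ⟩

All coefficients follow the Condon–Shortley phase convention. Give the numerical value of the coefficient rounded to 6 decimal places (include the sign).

+0.707107  (= +√(1/2))

j₁+j₂−J=1  J+j₁−j₂=0  J−j₁+j₂=0  j₁+j₂+J+1=2
(j₁±m₁, j₂±m₂, J±M) = (1,0,0,1,0,0)
P² = 1/2
sum k=0..0:
  [0] +1/1 = 1
S = 1
C² = P²·S² = 1/2 ; C = +0.707107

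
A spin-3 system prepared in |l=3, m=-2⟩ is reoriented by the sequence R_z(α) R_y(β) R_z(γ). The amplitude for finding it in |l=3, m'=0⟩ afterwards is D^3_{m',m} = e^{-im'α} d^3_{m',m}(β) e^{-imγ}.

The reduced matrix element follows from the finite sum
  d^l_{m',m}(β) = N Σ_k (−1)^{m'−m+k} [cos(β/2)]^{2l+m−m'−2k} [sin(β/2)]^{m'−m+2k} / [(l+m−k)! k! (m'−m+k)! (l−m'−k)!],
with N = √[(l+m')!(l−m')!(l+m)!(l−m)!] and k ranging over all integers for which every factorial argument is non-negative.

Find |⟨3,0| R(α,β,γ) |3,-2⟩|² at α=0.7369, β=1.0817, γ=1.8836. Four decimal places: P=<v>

Split into d^3_{0,-2}(β=1.0817) × two z-phases.
Half-angle: c=0.857271, s=0.514865. N=√(6·6·1·120)=65.726707
k: max(0,(-2)−(0))=0 … min(3+(-2),3−(0))=1
  k=0: (−1)^2·65.7267/(12)·0.8573^4·0.5149^2 = +0.784188
  k=1: (−1)^3·65.7267/(12)·0.8573^2·0.5149^4 = -0.282859
d^3_{0,-2}(1.0817) = +0.784188 -0.282859 = +0.501329
|D^3_{0,-2}|² = |d^3_{0,-2}(β)|² = (+0.501329)² = 0.251331 (the z-rotation phases have unit modulus)

P=0.2513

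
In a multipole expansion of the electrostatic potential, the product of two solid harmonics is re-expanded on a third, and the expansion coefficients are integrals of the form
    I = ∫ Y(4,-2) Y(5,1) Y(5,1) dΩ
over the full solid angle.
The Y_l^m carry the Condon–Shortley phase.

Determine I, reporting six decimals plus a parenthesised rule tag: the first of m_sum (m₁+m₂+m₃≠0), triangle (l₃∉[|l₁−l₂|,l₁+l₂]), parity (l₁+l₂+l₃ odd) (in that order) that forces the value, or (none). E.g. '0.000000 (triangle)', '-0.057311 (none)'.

0.137240 (none)

Rules hold: Σm=0, L=14 even, 1≤5≤9.
N = 9·11·11 = 1089
Δ = 4!·4!·6!/15! = 1/3153150
Racah Σ t=0..4: t=0:+1/69120 t=1:−1/1728 t=2:+1/576 t=3:−1/1728 t=4:+1/69120 = 7/11520
⇒ 3j(4 5 5; 0 0 0)² = 2/143, sgn -1
Racah Σ t=2..4: t=2:+1/4608 t=3:−1/1296 t=4:+1/4608 = -7/20736
⇒ 3j(4 5 5; -2 1 1)² = 20/1287, sgn -1
4πI² = N·(3j₀)²·(3jₘ)² = 40/169
I = +1·√(0.236686/4π) = 0.13724032
No selection rule forces the value: the integral is nonzero (none).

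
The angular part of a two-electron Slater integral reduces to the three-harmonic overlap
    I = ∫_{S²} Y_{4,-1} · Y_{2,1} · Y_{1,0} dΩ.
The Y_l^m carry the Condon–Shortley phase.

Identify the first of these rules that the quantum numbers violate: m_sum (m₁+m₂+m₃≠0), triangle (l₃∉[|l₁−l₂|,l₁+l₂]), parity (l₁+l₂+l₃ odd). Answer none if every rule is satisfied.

triangle

azimuthal sum: -1 + 1 + 0 = 0  ✓
l₃ must lie in [2,6]; have l₃=1  ✗
L = 4 + 2 + 1 = 7 (odd)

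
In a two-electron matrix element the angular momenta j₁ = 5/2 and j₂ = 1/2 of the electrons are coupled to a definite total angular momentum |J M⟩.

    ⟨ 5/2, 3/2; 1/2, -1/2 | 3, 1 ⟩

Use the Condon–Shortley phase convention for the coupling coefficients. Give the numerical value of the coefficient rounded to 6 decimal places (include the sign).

j₁+j₂−J=0  J+j₁−j₂=5  J−j₁+j₂=1  j₁+j₂+J+1=7
(j₁±m₁, j₂±m₂, J±M) = (4,1,0,1,4,2)
P² = 192
sum k=0..0:
  [0] +1/24 = 1/24
S = 1/24
C² = P²·S² = 1/3 ; C = +0.577350

+√(1/3) = +0.577350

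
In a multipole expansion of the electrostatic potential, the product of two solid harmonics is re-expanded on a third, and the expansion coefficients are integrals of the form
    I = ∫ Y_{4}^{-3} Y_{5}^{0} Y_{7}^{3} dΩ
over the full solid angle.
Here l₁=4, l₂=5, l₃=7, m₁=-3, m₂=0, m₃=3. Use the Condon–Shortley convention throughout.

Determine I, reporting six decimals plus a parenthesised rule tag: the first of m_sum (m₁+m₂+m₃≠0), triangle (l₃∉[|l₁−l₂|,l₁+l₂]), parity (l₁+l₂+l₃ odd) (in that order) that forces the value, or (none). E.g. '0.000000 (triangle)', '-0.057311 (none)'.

0.133348 (none)

m-sum 0 ✓  L=16 even ✓  1≤7≤9 ✓
Π(2lᵢ+1) = 9×11×15 = 1485
triangle coeff Δ(4,5,7) = 1/6126120
Σ_t [0,2]: t=0:+1/69120 t=1:−1/20736 t=2:+1/69120 = -1/51840
(3j)²=280/21879 [(4 5 7; 0 0 0)], sign=+1
Σ_t [1,2]: t=1:−1/414720 t=2:+1/172800 = 7/2073600
(3j)²=343/29172 [(4 5 7; -3 0 3)], sign=+1
⇒ 4πI² = 120050/537251
I = (+1)√(120050/537251/(4π)) = 0.13334832
No selection rule forces the value: the integral is nonzero (none).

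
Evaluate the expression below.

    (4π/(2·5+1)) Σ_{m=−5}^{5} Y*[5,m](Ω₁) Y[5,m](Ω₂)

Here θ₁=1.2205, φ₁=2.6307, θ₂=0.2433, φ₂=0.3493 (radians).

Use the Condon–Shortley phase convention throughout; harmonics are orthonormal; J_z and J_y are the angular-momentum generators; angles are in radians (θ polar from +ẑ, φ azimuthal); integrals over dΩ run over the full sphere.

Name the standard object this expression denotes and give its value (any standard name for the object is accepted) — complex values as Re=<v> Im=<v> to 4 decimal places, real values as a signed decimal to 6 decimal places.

This sum is the spherical-harmonic addition theorem: it equals the Legendre polynomial P_l(cos γ) of the angle γ between the two directions.
Expand P_5 via completeness: Σ_{m} conj(Y_{5,m}) at Ω₁ times Y_{5,m} at Ω₂ —
  term(m=-5) = 0.00005 - 0.00012j   from Y*(Ω₁)=0.28249 + 0.18797j, Y(Ω₂)=-0.00007 - 0.00037j
  term(m=-4) = -0.00180 + 0.00055j   from Y*(Ω₁)=-0.17852 - 0.34903j, Y(Ω₂)=0.00083 - 0.00473j
  term(m=-3) = 0.00053 + 0.00033j   from Y*(Ω₁)=-0.00065 + 0.01717j, Y(Ω₂)=0.01806 - 0.03133j
  term(m=-2) = 0.00862 + 0.05719j   from Y*(Ω₁)=-0.17316 + 0.28306j, Y(Ω₂)=0.13347 - 0.11210j
  term(m=-1) = 0.03489 - 0.04054j   from Y*(Ω₁)=0.09382 - 0.05259j, Y(Ω₂)=0.46731 - 0.17021j
  term(m=+0) = 0.17248 + 0.00000j   from Y*(Ω₁)=0.30622 + 0.00000j, Y(Ω₂)=0.56324 + 0.00000j
  term(m=+1) = 0.03489 + 0.04054j   from Y*(Ω₁)=-0.09382 - 0.05259j, Y(Ω₂)=-0.46731 - 0.17021j
  term(m=+2) = 0.00862 - 0.05719j   from Y*(Ω₁)=-0.17316 - 0.28306j, Y(Ω₂)=0.13347 + 0.11210j
  term(m=+3) = 0.00053 - 0.00033j   from Y*(Ω₁)=0.00065 + 0.01717j, Y(Ω₂)=-0.01806 - 0.03133j
  term(m=+4) = -0.00180 - 0.00055j   from Y*(Ω₁)=-0.17852 + 0.34903j, Y(Ω₂)=0.00083 + 0.00473j
  term(m=+5) = 0.00005 + 0.00012j   from Y*(Ω₁)=-0.28249 + 0.18797j, Y(Ω₂)=0.00007 - 0.00037j
Σ over m = 0.25706 - 0.00000j; ×(4π/11) → 0.29366 - 0.00000j. Real part: 0.293660

Legendre polynomial (addition theorem), +0.293660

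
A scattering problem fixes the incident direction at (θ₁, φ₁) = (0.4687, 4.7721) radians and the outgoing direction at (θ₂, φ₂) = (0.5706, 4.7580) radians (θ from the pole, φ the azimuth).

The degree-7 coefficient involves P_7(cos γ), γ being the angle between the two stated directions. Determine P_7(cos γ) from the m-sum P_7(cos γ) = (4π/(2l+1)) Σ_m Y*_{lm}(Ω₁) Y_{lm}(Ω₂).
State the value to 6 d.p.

Term-by-term m-sum for l=7 (normalisation 4π/15 = 0.837758):
  [-7]  conj(Y_{7,-7})(Ω₁) = -0.00078 + 0.00175j ; Y_{7,-7}(Ω₂) = -0.00211 - 0.00637j ; Δ = 0.00001 + 0.00000j
  [-6]  conj(Y_{7,-6})(Ω₁) = -0.01328 - 0.00497j ; Y_{7,-6}(Ω₂) = -0.03765 + 0.01057j ; Δ = 0.00055 + 0.00005j
  [-5]  conj(Y_{7,-5})(Ω₁) = 0.01898 - 0.06166j ; Y_{7,-5}(Ω₂) = 0.03130 + 0.13487j ; Δ = 0.00891 + 0.00063j
  [-4]  conj(Y_{7,-4})(Ω₁) = 0.19461 + 0.04739j ; Y_{7,-4}(Ω₂) = 0.32089 - 0.05920j ; Δ = 0.06525 + 0.00368j
  [-3]  conj(Y_{7,-3})(Ω₁) = -0.07461 + 0.41205j ; Y_{7,-3}(Ω₂) = -0.06656 - 0.48337j ; Δ = 0.20414 + 0.00864j
  [-2]  conj(Y_{7,-2})(Ω₁) = -0.51019 - 0.06122j ; Y_{7,-2}(Ω₂) = -0.33757 + 0.03088j ; Δ = 0.17412 + 0.00491j
  [-1]  conj(Y_{7,-1})(Ω₁) = 0.00892 - 0.14921j ; Y_{7,-1}(Ω₂) = -0.00830 - 0.18183j ; Δ = -0.02720 - 0.00038j
  [+0]  conj(Y_{7,0})(Ω₁) = -0.42569 + 0.00000j ; Y_{7,0}(Ω₂) = -0.40866 + 0.00000j ; Δ = 0.17397 + 0.00000j
  [+1]  conj(Y_{7,1})(Ω₁) = -0.00892 - 0.14921j ; Y_{7,1}(Ω₂) = 0.00830 - 0.18183j ; Δ = -0.02720 + 0.00038j
  [+2]  conj(Y_{7,2})(Ω₁) = -0.51019 + 0.06122j ; Y_{7,2}(Ω₂) = -0.33757 - 0.03088j ; Δ = 0.17412 - 0.00491j
  [+3]  conj(Y_{7,3})(Ω₁) = 0.07461 + 0.41205j ; Y_{7,3}(Ω₂) = 0.06656 - 0.48337j ; Δ = 0.20414 - 0.00864j
  [+4]  conj(Y_{7,4})(Ω₁) = 0.19461 - 0.04739j ; Y_{7,4}(Ω₂) = 0.32089 + 0.05920j ; Δ = 0.06525 - 0.00368j
  [+5]  conj(Y_{7,5})(Ω₁) = -0.01898 - 0.06166j ; Y_{7,5}(Ω₂) = -0.03130 + 0.13487j ; Δ = 0.00891 - 0.00063j
  [+6]  conj(Y_{7,6})(Ω₁) = -0.01328 + 0.00497j ; Y_{7,6}(Ω₂) = -0.03765 - 0.01057j ; Δ = 0.00055 - 0.00005j
  [+7]  conj(Y_{7,7})(Ω₁) = 0.00078 + 0.00175j ; Y_{7,7}(Ω₂) = 0.00211 - 0.00637j ; Δ = 0.00001 - 0.00000j
Σ over m = 1.02552 + 0.00000j; ×(4π/15) → 0.85914 + 0.00000j. Real part: 0.859136

0.859136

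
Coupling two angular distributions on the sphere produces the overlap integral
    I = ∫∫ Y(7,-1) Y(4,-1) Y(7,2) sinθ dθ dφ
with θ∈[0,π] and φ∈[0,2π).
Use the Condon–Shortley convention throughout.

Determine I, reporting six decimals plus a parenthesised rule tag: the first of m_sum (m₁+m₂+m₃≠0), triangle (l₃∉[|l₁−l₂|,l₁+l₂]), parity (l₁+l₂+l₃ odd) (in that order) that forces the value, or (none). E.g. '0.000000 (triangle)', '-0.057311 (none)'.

Checks pass: Σm=0; 18 even; l₃=7∈[3,11].
(2·7+1)(2·4+1)(2·7+1) = 2025
Δ: 4! 10! 4! / 19! → 1/58198140
sum: t=0:+1/17418240 t=1:−1/622080 t=2:+1/230400 t=3:−1/622080 t=4:+1/17418240 = 1/806400
3j²(7 4 7; 0 0 0) = Δ·Π!·Σ² = 2268/230945  (sign -1)
sum: t=0:+1/11612160 t=1:−1/725760 t=2:+1/414720 t=3:−1/2073600 = 37/58060800
3j²(7 4 7; -1 -1 2) = Δ·Π!·Σ² = 4107/646646  (sign -1)
combine: 4πI² = 2025·2268/230945·4107/646646 = 269460270/2133423721
take √, sign +1: I = 0.10025450
No selection rule forces the value: the integral is nonzero (none).

0.100255 (none)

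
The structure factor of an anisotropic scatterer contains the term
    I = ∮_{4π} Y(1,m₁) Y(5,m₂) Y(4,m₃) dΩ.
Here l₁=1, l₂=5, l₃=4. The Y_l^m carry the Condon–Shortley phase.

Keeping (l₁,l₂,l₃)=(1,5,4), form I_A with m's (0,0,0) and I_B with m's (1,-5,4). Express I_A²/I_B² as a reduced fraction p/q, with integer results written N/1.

5/9

Shared (l₁,l₂,l₃)=(1,5,4): N and (l;000)² cancel in I_A²/I_B².
A: Δ = 2!·0!·8!/11! = 1/495; Racah Σ t=1..1: t=1:−1/576 = -1/576; ⇒ 3j(1 5 4; 0 0 0)² = 5/99, sgn -1
B: Δ = 2!·0!·8!/11! = 1/495; Racah Σ t=0..0: t=0:+1/80640 = 1/80640; ⇒ 3j(1 5 4; 1 -5 4)² = 1/11, sgn +1
I_A²/I_B² = (5/99)/(1/11) = 5/9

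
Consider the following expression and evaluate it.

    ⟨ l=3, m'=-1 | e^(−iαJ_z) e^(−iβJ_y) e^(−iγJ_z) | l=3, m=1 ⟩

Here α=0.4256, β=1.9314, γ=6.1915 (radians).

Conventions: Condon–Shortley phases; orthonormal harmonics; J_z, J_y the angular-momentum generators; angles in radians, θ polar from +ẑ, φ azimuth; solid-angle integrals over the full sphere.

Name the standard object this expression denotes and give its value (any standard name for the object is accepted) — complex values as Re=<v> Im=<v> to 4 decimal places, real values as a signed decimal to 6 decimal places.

This is a Wigner D-matrix element — the rotation-matrix element ⟨l m'| R(α,β,γ) |l m⟩ in the angular-momentum basis.
D^3_{-1,1}(0.4256,1.9314,6.1915) = e^{-i·-1·0.4256}·d^3_{-1,1}(1.9314)·e^{-i·1·6.1915}. Compute d first:
Half-angle: c=0.568841, s=0.822447. N=√(2·24·24·2)=48.000000
k: max(0,(1)−(-1))=2 … min(3+(1),3−(-1))=4
  k=2: (−1)^0·48.0000/(8)·0.5688^4·0.8224^2 = +0.424944
  k=3: (−1)^1·48.0000/(6)·0.5688^2·0.8224^4 = -1.184417
  k=4: (−1)^2·48.0000/(48)·0.5688^0·0.8224^6 = +0.309491
d^3_{-1,1}(1.9314) = +0.424944 -1.184417 +0.309491 = -0.449981
Attach z-rotation phases: D = e^{-i(-1)(0.4256)}·(-0.449981)·e^{-i(1)(6.1915)} = -0.391108-0.222526i

Wigner D-matrix element, Re=-0.3911 Im=-0.2225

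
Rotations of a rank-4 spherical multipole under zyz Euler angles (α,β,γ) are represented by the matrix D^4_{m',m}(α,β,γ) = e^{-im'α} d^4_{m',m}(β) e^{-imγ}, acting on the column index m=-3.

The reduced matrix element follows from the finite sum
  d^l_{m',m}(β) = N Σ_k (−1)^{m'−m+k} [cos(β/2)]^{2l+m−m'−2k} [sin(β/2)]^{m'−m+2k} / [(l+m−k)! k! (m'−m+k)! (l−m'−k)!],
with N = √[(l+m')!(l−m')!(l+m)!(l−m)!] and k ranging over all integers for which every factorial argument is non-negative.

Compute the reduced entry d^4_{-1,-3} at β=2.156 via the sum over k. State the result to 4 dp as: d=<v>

d=-0.3302

d^4_{-1,-3}(β=2.1560) via the finite sum:
c=cos(2.156000/2)=0.473091, s=sin(2.156000/2)=0.881013; N=√[6·120·1·5040]=1904.940944
Admissible k: 0..1 (factorial args all ≥0)
  k=0: (−1)^2·1904.9409/(240)·0.4731^6·0.8810^2 = +0.069073
  k=1: (−1)^3·1904.9409/(144)·0.4731^4·0.8810^4 = -0.399235
d^4_{-1,-3}(2.1560) = +0.069073 -0.399235 = -0.330163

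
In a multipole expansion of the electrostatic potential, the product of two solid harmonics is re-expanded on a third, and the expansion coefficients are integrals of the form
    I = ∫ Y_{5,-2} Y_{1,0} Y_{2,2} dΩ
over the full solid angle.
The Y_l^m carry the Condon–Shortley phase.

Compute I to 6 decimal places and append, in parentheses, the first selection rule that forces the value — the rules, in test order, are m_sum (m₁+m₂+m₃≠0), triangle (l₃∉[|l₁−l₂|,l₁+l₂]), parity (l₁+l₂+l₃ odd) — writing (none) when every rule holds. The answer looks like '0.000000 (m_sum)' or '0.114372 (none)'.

0.000000 (triangle)

triangle: need 4≤l₃≤6, have 2; I=0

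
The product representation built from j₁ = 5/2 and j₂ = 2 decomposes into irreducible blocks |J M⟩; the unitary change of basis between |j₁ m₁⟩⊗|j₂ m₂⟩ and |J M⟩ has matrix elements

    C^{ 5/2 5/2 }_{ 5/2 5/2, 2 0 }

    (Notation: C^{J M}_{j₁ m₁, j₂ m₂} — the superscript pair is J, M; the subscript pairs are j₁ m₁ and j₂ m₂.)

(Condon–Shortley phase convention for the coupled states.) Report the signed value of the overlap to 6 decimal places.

j₁+j₂−J=2  J+j₁−j₂=3  J−j₁+j₂=2  j₁+j₂+J+1=8
(j₁±m₁, j₂±m₂, J±M) = (5,0,2,2,5,0)
P² = 1440/7
sum k=0..0:
  [0] +1/24 = 1/24
S = 1/24
C² = P²·S² = 5/14 ; C = +0.597614

+0.597614  (= +√(5/14))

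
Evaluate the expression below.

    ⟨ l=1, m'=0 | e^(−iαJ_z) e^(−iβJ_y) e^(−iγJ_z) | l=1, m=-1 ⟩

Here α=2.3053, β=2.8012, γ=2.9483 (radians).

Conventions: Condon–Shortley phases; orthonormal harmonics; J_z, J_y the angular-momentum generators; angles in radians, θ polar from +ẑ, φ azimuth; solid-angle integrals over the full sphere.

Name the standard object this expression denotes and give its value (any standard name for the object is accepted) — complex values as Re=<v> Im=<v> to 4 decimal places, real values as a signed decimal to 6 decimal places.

Wigner D-matrix element, Re=0.2317 Im=-0.0453

This is a Wigner D-matrix element — the rotation-matrix element ⟨l m'| R(α,β,γ) |l m⟩ in the angular-momentum basis.
First d^1_{0,-1}(β=2.8012), then the phase factors e^{-i(0)α} and e^{-i(-1)γ}:
With c≡cos(β/2)=0.169376 and s≡sin(β/2)=0.985552, N=[1·1·1·2]^{1/2}=1.414214
k∈{0} keeps every argument non-negative
  k=0: (−1)^1·1.4142/(1)·0.1694^1·0.9856^1 = -0.236073
d^1_{0,-1}(2.8012) = -0.236073
D = (+1.000000+0.000000i)·(-0.236073)·(-0.981377+0.192091i) = +0.231676-0.045348i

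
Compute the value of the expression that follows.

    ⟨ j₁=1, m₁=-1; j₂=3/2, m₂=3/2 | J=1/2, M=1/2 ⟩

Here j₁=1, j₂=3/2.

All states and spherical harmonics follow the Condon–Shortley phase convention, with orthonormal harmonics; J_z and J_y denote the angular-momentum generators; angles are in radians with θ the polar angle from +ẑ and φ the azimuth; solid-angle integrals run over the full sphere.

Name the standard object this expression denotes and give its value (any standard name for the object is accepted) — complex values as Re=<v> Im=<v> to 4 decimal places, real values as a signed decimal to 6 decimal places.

Clebsch–Gordan coefficient, +√(1/2) ≈ +0.707107

This is a Clebsch–Gordan (vector-coupling) coefficient.
j₁+j₂−J=2  J+j₁−j₂=0  J−j₁+j₂=1  j₁+j₂+J+1=4
(j₁±m₁, j₂±m₂, J±M) = (0,2,3,0,1,0)
P² = 2
sum k=2..2:
  [2] +1/2 = 1/2
S = 1/2
C² = P²·S² = 1/2 ; C = +0.707107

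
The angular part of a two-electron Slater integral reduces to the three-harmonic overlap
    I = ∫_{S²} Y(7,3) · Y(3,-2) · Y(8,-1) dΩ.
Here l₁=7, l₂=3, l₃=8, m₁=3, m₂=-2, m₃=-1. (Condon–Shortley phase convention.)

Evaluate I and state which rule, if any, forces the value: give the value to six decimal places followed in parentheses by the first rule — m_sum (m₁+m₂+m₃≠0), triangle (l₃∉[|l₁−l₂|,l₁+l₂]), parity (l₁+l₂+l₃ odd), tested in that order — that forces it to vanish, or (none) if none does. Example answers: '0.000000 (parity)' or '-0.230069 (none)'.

m-sum 0 ✓  L=18 even ✓  4≤8≤10 ✓
Π(2lᵢ+1) = 15×7×17 = 1785
triangle coeff Δ(7,3,8) = 1/5290740
Σ_t [0,2]: t=0:+1/7257600 t=1:−1/2073600 t=2:+1/7257600 = -1/4838400
(3j)²=252/20995 [(7 3 8; 0 0 0)], sign=-1
Σ_t [0,1]: t=0:+1/11612160 t=1:−1/52254720 = 1/14929920
(3j)²=1225/75582 [(7 3 8; 3 -2 -1)], sign=-1
⇒ 4πI² = 360150/1037153
I = (+1)√(360150/1037153/(4π)) = 0.16623228
No selection rule forces the value: the integral is nonzero (none).

0.166232 (none)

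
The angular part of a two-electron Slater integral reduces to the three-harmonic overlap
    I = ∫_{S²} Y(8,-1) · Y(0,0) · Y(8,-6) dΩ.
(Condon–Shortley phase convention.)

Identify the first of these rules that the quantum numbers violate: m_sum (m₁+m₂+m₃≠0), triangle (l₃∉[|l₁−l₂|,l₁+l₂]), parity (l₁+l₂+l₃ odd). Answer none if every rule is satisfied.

m_sum

azimuthal sum: -1 + 0 − 6 = -7  ✗
8 ≤ 8 ≤ 8 (triangle on l)
L = 8 + 0 + 8 = 16 (even)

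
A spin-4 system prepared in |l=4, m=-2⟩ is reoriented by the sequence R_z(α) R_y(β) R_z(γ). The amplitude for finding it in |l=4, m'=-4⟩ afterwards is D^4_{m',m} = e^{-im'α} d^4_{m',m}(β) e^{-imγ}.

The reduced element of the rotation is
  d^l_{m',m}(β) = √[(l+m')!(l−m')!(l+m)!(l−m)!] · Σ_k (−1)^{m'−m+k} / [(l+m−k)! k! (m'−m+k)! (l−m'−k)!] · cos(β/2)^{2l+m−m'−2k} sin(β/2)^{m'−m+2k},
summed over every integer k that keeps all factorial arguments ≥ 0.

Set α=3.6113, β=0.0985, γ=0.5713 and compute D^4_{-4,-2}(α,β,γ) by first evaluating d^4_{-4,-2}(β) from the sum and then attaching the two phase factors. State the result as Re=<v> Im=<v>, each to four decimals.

Re=-0.0126 Im=0.0015

First d^4_{-4,-2}(β=0.0985), then the phase factors e^{-i(-4)α} and e^{-i(-2)γ}:
c=cos(0.098500/2)=0.998787, s=sin(0.098500/2)=0.049230; N=√[1·40320·2·720]=7619.763776
The bounds max(0,m−m')=2 and min(l+m,l−m')=2 give 1 term
  k=2: (−1)^0·7619.7638/(1440)·0.9988^6·0.0492^2 = +0.012731
d^4_{-4,-2}(0.0985) = +0.012731
Phases: e^{-i·(-4)·3.6113}=-0.303185+0.952932i, e^{-i·(-2)·0.5713}=+0.415231+0.909716i ⇒ D=-0.012640+0.001526i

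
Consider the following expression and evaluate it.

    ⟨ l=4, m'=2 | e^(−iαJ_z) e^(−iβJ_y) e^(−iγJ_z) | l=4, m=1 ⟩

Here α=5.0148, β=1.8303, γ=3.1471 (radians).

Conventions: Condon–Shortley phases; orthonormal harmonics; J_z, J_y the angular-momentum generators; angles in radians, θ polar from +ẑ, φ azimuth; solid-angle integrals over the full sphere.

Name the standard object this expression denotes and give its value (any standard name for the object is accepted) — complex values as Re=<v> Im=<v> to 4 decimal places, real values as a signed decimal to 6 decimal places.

Wigner D-matrix element, Re=-0.1788 Im=0.1251

This is a Wigner D-matrix element — the rotation-matrix element ⟨l m'| R(α,β,γ) |l m⟩ in the angular-momentum basis.
Split into d^4_{2,1}(β=1.8303) × two z-phases.
Half-angle: c=0.609672, s=0.792654. N=√(720·2·120·6)=1018.233765
k∈{0,1,2} keeps every argument non-negative
  k=0: (−1)^1·1018.2338/(240)·0.6097^7·0.7927^1 = -0.105291
  k=1: (−1)^2·1018.2338/(48)·0.6097^5·0.7927^3 = +0.889892
  k=2: (−1)^3·1018.2338/(72)·0.6097^3·0.7927^5 = -1.002817
d^4_{2,1}(1.8303) = -0.105291 +0.889892 -1.002817 = -0.218215
D = (-0.822603+0.568616i)·(-0.218215)·(-0.999985+0.005507i) = -0.178819+0.125067i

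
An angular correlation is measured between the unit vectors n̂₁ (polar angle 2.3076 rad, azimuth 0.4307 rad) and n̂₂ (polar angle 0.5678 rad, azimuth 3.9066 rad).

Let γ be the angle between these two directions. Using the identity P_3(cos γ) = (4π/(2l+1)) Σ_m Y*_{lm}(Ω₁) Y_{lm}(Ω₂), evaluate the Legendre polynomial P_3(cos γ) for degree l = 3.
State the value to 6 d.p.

Addition theorem: P_3(cos γ) = (4π/7) Σ_m Y*_{lm}(Ω₁) Y_{lm}(Ω₂), m = −3…3:
  m=-3: (0.04663 + 0.16295j) × (0.04299 + 0.04860j) = -0.00592 + 0.00927j  (running Σ = -0.00592 + 0.00927j)
  m=-2: (-0.24535 - 0.28580j) × (0.01016 - 0.24898j) = -0.07365 + 0.05818j  (running Σ = -0.07957 + 0.06746j)
  m=-1: (0.27348 + 0.12566j) × (-0.32020 + 0.30740j) = -0.12620 + 0.04383j  (running Σ = -0.20576 + 0.11129j)
  m=0: (0.18620 + 0.00000j) × (0.17429 + 0.00000j) = 0.03245 + 0.00000j  (running Σ = -0.17331 + 0.11129j)
  m=1: (-0.27348 + 0.12566j) × (0.32020 + 0.30740j) = -0.12620 - 0.04383j  (running Σ = -0.29950 + 0.06746j)
  m=2: (-0.24535 + 0.28580j) × (0.01016 + 0.24898j) = -0.07365 - 0.05818j  (running Σ = -0.37315 + 0.00927j)
  m=3: (-0.04663 + 0.16295j) × (-0.04299 + 0.04860j) = -0.00592 - 0.00927j  (running Σ = -0.37907 - 0.00000j)
Total Σ_m = -0.37907 - 0.00000j. Multiply by 1.795196: -0.68051 - 0.00000j. P_3(cos γ) = -0.680505

-0.680505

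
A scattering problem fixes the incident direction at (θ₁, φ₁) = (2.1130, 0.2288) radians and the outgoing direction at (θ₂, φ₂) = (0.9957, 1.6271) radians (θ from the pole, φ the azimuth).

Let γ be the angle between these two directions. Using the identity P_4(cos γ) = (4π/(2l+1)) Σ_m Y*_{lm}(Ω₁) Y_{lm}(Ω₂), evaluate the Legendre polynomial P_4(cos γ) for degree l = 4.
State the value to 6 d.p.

Addition theorem: P_4(cos γ) = (4π/9) Σ_m Y*_{lm}(Ω₁) Y_{lm}(Ω₂), m = −4…4:
  term(m=-4) = (0.040317, 0.033274)   from Y*(Ω₁)=(0.145235, 0.188845), Y(Ω₂)=(0.213882, -0.049001)
  term(m=-3) = (0.080783, -0.141916)   from Y*(Ω₁)=(-0.314003, -0.257263), Y(Ω₂)=(0.067626, 0.396552)
  term(m=-2) = (-0.050342, -0.018091)   from Y*(Ω₁)=(0.190241, 0.093687), Y(Ω₂)=(-0.250662, 0.028346)
  term(m=-1) = (-0.008180, 0.046950)   from Y*(Ω₁)=(0.231365, 0.053880), Y(Ω₂)=(0.011289, 0.200298)
  term(m=+0) = (0.078882, 0.000000)   from Y*(Ω₁)=(-0.265177, -0.000000), Y(Ω₂)=(-0.297468, 0.000000)
  term(m=+1) = (-0.008180, -0.046950)   from Y*(Ω₁)=(-0.231365, 0.053880), Y(Ω₂)=(-0.011289, 0.200298)
  term(m=+2) = (-0.050342, 0.018091)   from Y*(Ω₁)=(0.190241, -0.093687), Y(Ω₂)=(-0.250662, -0.028346)
  term(m=+3) = (0.080783, 0.141916)   from Y*(Ω₁)=(0.314003, -0.257263), Y(Ω₂)=(-0.067626, 0.396552)
  term(m=+4) = (0.040317, -0.033274)   from Y*(Ω₁)=(0.145235, -0.188845), Y(Ω₂)=(0.213882, 0.049001)
Σ over m = (0.204038, 0.000000); ×(4π/9) → (0.284891, 0.000000). Real part: 0.284891

0.284891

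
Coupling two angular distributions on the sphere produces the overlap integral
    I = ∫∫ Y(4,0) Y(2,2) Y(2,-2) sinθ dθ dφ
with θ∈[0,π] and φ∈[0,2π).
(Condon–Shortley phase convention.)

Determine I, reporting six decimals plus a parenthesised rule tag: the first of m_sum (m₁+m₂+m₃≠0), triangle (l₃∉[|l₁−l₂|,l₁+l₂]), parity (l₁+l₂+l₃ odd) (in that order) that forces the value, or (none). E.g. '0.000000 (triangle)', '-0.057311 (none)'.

Checks pass: Σm=0; 8 even; l₃=2∈[2,6].
(2·4+1)(2·2+1)(2·2+1) = 225
Δ: 4! 4! 0! / 9! → 1/630
sum: t=2:+1/16 = 1/16
3j²(4 2 2; 0 0 0) = Δ·Π!·Σ² = 2/35  (sign +1)
sum: t=4:+1/576 = 1/576
3j²(4 2 2; 0 2 -2) = Δ·Π!·Σ² = 1/630  (sign +1)
combine: 4πI² = 225·2/35·1/630 = 1/49
take √, sign +1: I = 0.04029926
No selection rule forces the value: the integral is nonzero (none).

0.040299 (none)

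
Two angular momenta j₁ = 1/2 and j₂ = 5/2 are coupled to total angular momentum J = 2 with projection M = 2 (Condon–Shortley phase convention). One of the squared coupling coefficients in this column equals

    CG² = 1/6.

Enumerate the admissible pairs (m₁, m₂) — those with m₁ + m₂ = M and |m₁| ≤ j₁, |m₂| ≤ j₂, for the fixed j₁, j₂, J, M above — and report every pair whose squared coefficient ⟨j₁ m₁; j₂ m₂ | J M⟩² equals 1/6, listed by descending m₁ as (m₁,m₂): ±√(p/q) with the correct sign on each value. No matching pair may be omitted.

Admissible pairs with m₁+m₂ = M = 2: (-1/2,5/2), (1/2,3/2)
  (m₁,m₂)=(1/2,3/2): CG² = 1/6, CG = +√(1/6)   ← matches the target
  (m₁,m₂)=(-1/2,5/2): CG² = 5/6, CG = −√(5/6)
Pairs with CG² = 1/6: (1/2,3/2): +√(1/6)

(1/2,3/2): +√(1/6)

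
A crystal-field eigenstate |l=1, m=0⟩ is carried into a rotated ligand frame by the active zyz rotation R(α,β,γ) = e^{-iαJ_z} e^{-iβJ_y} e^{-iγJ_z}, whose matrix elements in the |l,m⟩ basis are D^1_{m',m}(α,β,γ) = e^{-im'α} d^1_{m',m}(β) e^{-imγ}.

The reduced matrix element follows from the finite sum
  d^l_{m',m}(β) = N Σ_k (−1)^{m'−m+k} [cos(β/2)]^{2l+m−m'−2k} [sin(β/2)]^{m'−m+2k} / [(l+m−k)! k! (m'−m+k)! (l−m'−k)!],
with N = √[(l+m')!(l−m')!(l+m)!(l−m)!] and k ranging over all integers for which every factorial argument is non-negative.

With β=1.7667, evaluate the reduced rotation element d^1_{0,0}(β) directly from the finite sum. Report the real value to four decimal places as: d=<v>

d^1_{0,0}(β=1.7667) via the finite sum:
Half-angle: c=0.634566, s=0.772869. N=√(1·1·1·1)=1.000000
k: max(0,(0)−(0))=0 … min(1+(0),1−(0))=1
  k=0: (−1)^0·1.0000/(1)·0.6346^2·0.7729^0 = +0.402673
  k=1: (−1)^1·1.0000/(1)·0.6346^0·0.7729^2 = -0.597327
d^1_{0,0}(1.7667) = +0.402673 -0.597327 = -0.194653

d=-0.1947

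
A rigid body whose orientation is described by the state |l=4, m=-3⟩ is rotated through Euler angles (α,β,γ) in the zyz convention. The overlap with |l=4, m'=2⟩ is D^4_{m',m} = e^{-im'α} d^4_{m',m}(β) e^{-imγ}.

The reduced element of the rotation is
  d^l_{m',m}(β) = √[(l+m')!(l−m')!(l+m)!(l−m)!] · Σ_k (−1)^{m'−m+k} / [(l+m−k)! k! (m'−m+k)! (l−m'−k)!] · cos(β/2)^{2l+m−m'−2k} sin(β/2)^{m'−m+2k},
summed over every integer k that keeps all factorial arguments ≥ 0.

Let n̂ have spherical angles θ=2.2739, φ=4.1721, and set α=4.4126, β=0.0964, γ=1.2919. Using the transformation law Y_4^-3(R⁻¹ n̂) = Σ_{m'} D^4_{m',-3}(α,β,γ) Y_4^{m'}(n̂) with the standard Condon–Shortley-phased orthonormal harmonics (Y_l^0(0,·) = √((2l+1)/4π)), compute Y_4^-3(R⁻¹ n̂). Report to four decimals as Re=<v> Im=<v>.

Need the full column D^4_{m',-3} for m'=−4..4 at α=4.4126, β=0.0964, γ=1.2919.
cos(β/2)=0.998839, sin(β/2)=0.048181
d^4_{-4,-3}: single k=1 term ⇒ +0.135173;  D = -0.120818+0.060621i
d^4_{-3,-3}: k∈[0..1] ⇒ +0.990747 -0.016137 = +0.974609;  D = -0.160331-0.961331i
d^4_{-2,-3}: k∈[0..1] ⇒ -0.178818 +0.001248 = -0.177569;  D = -0.175965-0.023816i
d^4_{-1,-3}: k∈[0..1] ⇒ +0.018298 -0.000071 = +0.018227;  D = -0.007670+0.016535i
d^4_{0,-3}: k∈[0..1] ⇒ -0.001316 +0.000003 = -0.001313;  D = +0.000975+0.000879i
d^4_{1,-3}: k∈[0..1] ⇒ +0.000071 -0.000000 = +0.000071;  D = +0.000061-0.000036i
d^4_{2,-3}: k∈[0..1] ⇒ -0.000003 +0.000000 = -0.000003;  D = -0.000001-0.000003i
d^4_{3,-3}: k∈[0..1] ⇒ +0.000000 -0.000000 = +0.000000;  D = -0.000000-0.000000i
d^4_{4,-3}: single k=0 term ⇒ -0.000000;  D = -0.000000+0.000000i
Y_4^{m'}(θ=2.2739,φ=4.1721) and Σ D·Y over m':
  (-0.1208+0.0606i)·(-0.0834+0.1245i)  (-0.1603-0.9613i)·(-0.3588-0.0180i)  (-0.1760-0.0238i)·(-0.1766-0.3309i)  (-0.0077+0.0165i)·(-0.0088+0.0147i)  (+0.0010+0.0009i)·(-0.3623+0.0000i)  (+0.0001-0.0000i)·(+0.0088+0.0147i)  (-0.0000-0.0000i)·(-0.1766+0.3309i)  (-0.0000-0.0000i)·(+0.3588-0.0180i)  (-0.0000+0.0000i)·(-0.0834-0.1245i)
Y_4^-3(R⁻¹ n̂) = +0.065440+0.389576i

Re=0.0654 Im=0.3896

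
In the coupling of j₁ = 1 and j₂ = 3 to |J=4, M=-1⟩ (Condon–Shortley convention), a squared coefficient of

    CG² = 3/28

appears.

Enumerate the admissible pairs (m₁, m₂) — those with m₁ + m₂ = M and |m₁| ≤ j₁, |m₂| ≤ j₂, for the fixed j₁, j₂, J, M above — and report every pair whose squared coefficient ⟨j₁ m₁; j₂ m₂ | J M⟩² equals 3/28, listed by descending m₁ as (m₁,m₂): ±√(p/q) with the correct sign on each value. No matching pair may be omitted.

(1,-2): +√(3/28)

Admissible pairs with m₁+m₂ = M = -1: (-1,0), (0,-1), (1,-2)
  (m₁,m₂)=(1,-2): CG² = 3/28, CG = +√(3/28)   ← matches the target
  (m₁,m₂)=(0,-1): CG² = 15/28, CG = +√(15/28)
  (m₁,m₂)=(-1,0): CG² = 5/14, CG = +√(5/14)
Pairs with CG² = 3/28: (1,-2): +√(3/28)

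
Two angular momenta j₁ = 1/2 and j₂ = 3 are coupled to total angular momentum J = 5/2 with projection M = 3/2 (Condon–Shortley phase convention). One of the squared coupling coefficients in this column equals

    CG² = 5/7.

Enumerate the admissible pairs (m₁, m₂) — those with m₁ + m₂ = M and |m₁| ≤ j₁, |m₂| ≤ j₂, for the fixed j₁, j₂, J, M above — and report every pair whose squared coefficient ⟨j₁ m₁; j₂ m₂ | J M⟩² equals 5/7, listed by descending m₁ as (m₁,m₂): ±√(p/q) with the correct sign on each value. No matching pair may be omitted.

Admissible pairs with m₁+m₂ = M = 3/2: (-1/2,2), (1/2,1)
  (m₁,m₂)=(1/2,1): CG² = 2/7, CG = +√(2/7)
  (m₁,m₂)=(-1/2,2): CG² = 5/7, CG = −√(5/7)   ← matches the target
Pairs with CG² = 5/7: (-1/2,2): −√(5/7)

(-1/2,2): −√(5/7)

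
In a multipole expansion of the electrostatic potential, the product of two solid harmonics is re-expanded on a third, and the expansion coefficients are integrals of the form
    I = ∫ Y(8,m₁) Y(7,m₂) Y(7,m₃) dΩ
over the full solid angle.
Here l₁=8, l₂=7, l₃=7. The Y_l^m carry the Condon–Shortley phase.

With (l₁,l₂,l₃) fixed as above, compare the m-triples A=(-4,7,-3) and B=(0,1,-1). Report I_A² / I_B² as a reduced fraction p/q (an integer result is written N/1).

11466/625

l's match ⇒ only the (l;m) 3-j factors differ between A and B.
A: triangle coeff Δ(8,7,7) = 1/22086194130; Σ_t [8,8]: t=8:+1/16721510400 = 1/16721510400; (3j)²=105/7429 [(8 7 7; -4 7 -3)], sign=+1
B: triangle coeff Δ(8,7,7) = 1/22086194130; Σ_t [2,8]: t=2:+1/1492992000 t=3:−1/62208000 t=4:+1/15925248 t=5:−1/18662400 t=6:+1/99532800 t=7:−1/3048192000 t=8:+1/1170505728000 = 11/3121348608; (3j)²=3125/4056234 [(8 7 7; 0 1 -1)], sign=+1
I_A²/I_B² = (105/7429)/(3125/4056234) = 11466/625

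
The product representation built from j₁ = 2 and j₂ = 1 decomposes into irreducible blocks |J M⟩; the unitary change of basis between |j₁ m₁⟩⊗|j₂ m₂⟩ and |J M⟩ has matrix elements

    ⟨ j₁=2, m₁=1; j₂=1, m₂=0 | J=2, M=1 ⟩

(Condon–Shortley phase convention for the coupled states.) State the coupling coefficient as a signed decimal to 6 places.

+√(1/6) ≈ +0.408248

triangle: 1!×3!×1!/6! = 6/720
(j±m)!: 3!×1!×1!×1!×3!×1! = 36
prefactor² = (2J+1)×Δ×N² = 3/2
  k=0: +1/(0!×1!×1!×1!×2!×0!) = 1/2
  k=1: −1/(1!×0!×0!×0!×3!×1!) = -1/6
Σ = 1/3  ⇒  CG² = 3/2×(1/3)² = 1/6
CG = +√(1/6) = +0.408248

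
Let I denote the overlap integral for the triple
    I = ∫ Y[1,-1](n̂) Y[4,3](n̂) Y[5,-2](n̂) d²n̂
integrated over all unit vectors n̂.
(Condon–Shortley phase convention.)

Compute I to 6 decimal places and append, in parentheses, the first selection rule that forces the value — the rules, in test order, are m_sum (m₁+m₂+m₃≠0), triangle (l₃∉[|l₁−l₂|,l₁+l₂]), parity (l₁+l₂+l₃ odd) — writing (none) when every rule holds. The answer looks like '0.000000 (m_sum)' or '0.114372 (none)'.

m-sum 0 ✓  L=10 even ✓  3≤5≤5 ✓
Π(2lᵢ+1) = 3×9×11 = 297
triangle coeff Δ(1,4,5) = 1/495
Σ_t [0,0]: t=0:+1/576 = 1/576
(3j)²=5/99 [(1 4 5; 0 0 0)], sign=-1
Σ_t [0,0]: t=0:+1/10080 = 1/10080
(3j)²=1/165 [(1 4 5; -1 3 -2)], sign=-1
⇒ 4πI² = 1/11
I = (+1)√(1/11/(4π)) = 0.08505478
No selection rule forces the value: the integral is nonzero (none).

0.085055 (none)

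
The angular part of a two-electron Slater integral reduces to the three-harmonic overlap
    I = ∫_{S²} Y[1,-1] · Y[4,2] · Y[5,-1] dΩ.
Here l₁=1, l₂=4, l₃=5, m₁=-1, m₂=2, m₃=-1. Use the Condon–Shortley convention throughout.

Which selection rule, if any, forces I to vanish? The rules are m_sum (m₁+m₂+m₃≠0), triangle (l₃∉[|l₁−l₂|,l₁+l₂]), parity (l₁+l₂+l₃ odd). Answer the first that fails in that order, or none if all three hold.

azimuthal sum: -1 + 2 − 1 = 0  ✓
3 ≤ 5 ≤ 5 (triangle on l)  ✓
L = 1 + 4 + 5 = 10 (even)  ✓

none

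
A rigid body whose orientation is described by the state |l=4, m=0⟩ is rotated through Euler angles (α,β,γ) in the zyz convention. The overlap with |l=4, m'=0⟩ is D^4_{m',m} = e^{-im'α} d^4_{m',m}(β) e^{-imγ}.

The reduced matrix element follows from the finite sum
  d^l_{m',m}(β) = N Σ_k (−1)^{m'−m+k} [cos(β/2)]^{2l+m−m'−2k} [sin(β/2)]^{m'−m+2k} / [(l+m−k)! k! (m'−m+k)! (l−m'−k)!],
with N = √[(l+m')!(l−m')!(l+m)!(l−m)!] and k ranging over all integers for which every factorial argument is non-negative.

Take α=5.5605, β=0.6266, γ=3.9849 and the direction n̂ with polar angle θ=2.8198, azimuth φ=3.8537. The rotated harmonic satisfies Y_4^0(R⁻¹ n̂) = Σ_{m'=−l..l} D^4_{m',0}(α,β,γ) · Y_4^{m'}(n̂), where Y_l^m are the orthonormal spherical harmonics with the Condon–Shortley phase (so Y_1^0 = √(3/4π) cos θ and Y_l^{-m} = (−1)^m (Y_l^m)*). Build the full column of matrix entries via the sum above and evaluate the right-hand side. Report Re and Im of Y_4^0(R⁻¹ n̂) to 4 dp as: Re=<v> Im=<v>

Need the full column D^4_{m',0} for m'=−4..4 at α=5.5605, β=0.6266, γ=3.9849.
cos(β/2)=0.951322, sin(β/2)=0.308200
d^4_{-4,0}: single k=4 term ⇒ +0.061828;  D = -0.059893-0.015348i
d^4_{-3,0}: k∈[3..4] ⇒ +0.269897 -0.028327 = +0.241569;  D = -0.135853-0.199749i
d^4_{-2,0}: k∈[2..4] ⇒ +0.667959 -0.186951 +0.007358 = +0.488366;  D = +0.061093-0.484530i
d^4_{-1,0}: k∈[1..4] ⇒ +0.971939 -0.612068 +0.064241 -0.001124 = +0.422988;  D = +0.317254-0.279764i
d^4_{0,0}: k∈[0..4] ⇒ +0.670840 -1.126545 +0.266036 -0.012410 +0.000081 = -0.201997;  D = -0.201997+0.000000i
d^4_{1,0}: k∈[0..3] ⇒ -0.971939 +0.612068 -0.064241 +0.001124 = -0.422988;  D = -0.317254-0.279764i
d^4_{2,0}: k∈[0..2] ⇒ +0.667959 -0.186951 +0.007358 = +0.488366;  D = +0.061093+0.484530i
d^4_{3,0}: k∈[0..1] ⇒ -0.269897 +0.028327 = -0.241569;  D = +0.135853-0.199749i
d^4_{4,0}: single k=0 term ⇒ +0.061828;  D = -0.059893+0.015348i
Y_4^{m'}(θ=2.8198,φ=3.8537) and Σ D·Y over m':
  (-0.0599-0.0153i)·(-0.0042-0.0013i)  (-0.1359-0.1997i)·(-0.0201-0.0317i)  (+0.0611-0.4845i)·(+0.0259-0.1754i)  (+0.3173-0.2798i)·(+0.3546-0.3061i)  (-0.2020+0.0000i)·(+0.4601+0.0000i)  (-0.3173-0.2798i)·(-0.3546-0.3061i)  (+0.0611+0.4845i)·(+0.0259+0.1754i)  (+0.1359-0.1997i)·(+0.0201-0.0317i)  (-0.0599+0.0153i)·(-0.0042+0.0013i)
Y_4^0(R⁻¹ n̂) = -0.212785+0.000000i

Re=-0.2128 Im=0.0000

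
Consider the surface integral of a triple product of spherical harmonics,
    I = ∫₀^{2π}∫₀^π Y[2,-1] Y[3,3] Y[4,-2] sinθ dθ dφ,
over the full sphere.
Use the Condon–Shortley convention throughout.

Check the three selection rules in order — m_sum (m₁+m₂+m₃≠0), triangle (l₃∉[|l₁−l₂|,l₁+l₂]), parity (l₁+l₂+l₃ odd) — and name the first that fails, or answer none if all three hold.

Σmᵢ = 0  ✓
l₃∈[|l₁−l₂|,l₁+l₂]=[1,5], have l₃=4  ✓
Σlᵢ = 9 ⇒ odd  ✗

parity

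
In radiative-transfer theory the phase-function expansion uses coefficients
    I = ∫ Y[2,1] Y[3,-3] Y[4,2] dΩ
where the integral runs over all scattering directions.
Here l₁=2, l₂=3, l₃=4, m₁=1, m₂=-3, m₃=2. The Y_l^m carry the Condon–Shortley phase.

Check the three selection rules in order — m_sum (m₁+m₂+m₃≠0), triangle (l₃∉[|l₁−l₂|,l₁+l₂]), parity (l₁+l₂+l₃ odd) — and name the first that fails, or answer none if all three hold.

parity

azimuthal sum: 1 − 3 + 2 = 0  ✓
1 ≤ 4 ≤ 5 (triangle on l)  ✓
L = 2 + 3 + 4 = 9 (odd)  ✗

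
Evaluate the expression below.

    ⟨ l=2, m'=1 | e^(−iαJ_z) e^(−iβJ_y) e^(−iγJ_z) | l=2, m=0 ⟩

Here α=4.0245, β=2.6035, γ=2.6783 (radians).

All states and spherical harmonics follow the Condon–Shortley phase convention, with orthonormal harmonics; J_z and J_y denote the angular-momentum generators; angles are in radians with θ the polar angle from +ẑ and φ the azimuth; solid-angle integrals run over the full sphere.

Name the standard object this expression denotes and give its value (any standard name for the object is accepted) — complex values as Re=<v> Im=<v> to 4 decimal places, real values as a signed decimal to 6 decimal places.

Wigner D-matrix element, Re=-0.3422 Im=0.4164

This is a Wigner D-matrix element — the rotation-matrix element ⟨l m'| R(α,β,γ) |l m⟩ in the angular-momentum basis.
Split into d^2_{1,0}(β=2.6035) × two z-phases.
With c≡cos(β/2)=0.265812 and s≡sin(β/2)=0.964025, N=[6·1·2·2]^{1/2}=4.898979
k: max(0,(0)−(1))=0 … min(2+(0),2−(1))=1
  k=0: (−1)^1·4.8990/(2)·0.2658^3·0.9640^1 = -0.044349
  k=1: (−1)^2·4.8990/(2)·0.2658^1·0.9640^3 = +0.583331
d^2_{1,0}(2.6035) = -0.044349 +0.583331 = +0.538982
D = (-0.634908+0.772588i)·(+0.538982)·(+1.000000+0.000000i) = -0.342204+0.416411i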